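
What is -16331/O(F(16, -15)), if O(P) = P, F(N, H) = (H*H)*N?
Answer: -16331/3600 ≈ -4.5364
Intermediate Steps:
F(N, H) = N*H**2 (F(N, H) = H**2*N = N*H**2)
-16331/O(F(16, -15)) = -16331/(16*(-15)**2) = -16331/(16*225) = -16331/3600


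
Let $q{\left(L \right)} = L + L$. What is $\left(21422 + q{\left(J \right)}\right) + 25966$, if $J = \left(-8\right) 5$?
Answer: $47308$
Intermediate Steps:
$J = -40$
$q{\left(L \right)} = 2 L$
$\left(21422 + q{\left(J \right)}\right) + 25966 = \left(21422 + 2 \left(-40\right)\right) + 25966 = \left(21422 - 80\right) + 25966 = 21342 + 25966 = 47308$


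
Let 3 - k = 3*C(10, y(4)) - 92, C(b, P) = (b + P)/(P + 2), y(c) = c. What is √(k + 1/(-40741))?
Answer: 47*√66122643/40741 ≈ 9.3808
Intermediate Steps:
C(b, P) = (P + b)/(2 + P)
k = 88 (k = 3 - (3*((4 + 10)/(2 + 4)) - 92) = 3 - (3*(14/6) - 92) = 3 - (3*((⅙)*14) - 92) = 3 - (3*(7/3) - 92) = 3 - (7 - 92) = 3 - 1*(-85) = 3 + 85 = 88)
√(k + 1/(-40741)) = √(88 + 1/(-40741)) = √(88 - 1/40741) = √(3585207/40741) = 47*√66122643/40741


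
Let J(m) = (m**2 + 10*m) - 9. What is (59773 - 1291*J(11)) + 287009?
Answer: 60180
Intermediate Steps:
J(m) = -9 + m**2 + 10*m
(59773 - 1291*J(11)) + 287009 = (59773 - 1291*(-9 + 11**2 + 10*11)) + 287009 = (59773 - 1291*(-9 + 121 + 110)) + 287009 = (59773 - 1291*222) + 287009 = (59773 - 286602) + 287009 = -226829 + 287009 = 60180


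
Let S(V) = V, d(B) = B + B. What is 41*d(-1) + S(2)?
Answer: -80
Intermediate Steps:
d(B) = 2*B
41*d(-1) + S(2) = 41*(2*(-1)) + 2 = 41*(-2) + 2 = -82 + 2 = -80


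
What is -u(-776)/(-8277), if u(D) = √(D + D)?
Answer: 4*I*√97/8277 ≈ 0.0047596*I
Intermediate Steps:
u(D) = √2*√D (u(D) = √(2*D) = √2*√D)
-u(-776)/(-8277) = -√2*√(-776)/(-8277) = -√2*2*I*√194*(-1/8277) = -4*I*√97*(-1/8277) = 4*I*√97/8277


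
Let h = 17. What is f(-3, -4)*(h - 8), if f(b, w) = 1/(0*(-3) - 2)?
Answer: -9/2 ≈ -4.5000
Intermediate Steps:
f(b, w) = -½ (f(b, w) = 1/(0 - 2) = 1/(-2) = -½)
f(-3, -4)*(h - 8) = -(17 - 8)/2 = -½*9 = -9/2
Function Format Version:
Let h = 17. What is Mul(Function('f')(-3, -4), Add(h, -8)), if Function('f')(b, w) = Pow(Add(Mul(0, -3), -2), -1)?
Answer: Rational(-9, 2) ≈ -4.5000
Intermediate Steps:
Function('f')(b, w) = Rational(-1, 2) (Function('f')(b, w) = Pow(Add(0, -2), -1) = Pow(-2, -1) = Rational(-1, 2))
Mul(Function('f')(-3, -4), Add(h, -8)) = Mul(Rational(-1, 2), Add(17, -8)) = Mul(Rational(-1, 2), 9) = Rational(-9, 2)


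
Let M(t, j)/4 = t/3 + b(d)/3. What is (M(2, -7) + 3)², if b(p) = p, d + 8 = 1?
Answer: 121/9 ≈ 13.444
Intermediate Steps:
d = -7 (d = -8 + 1 = -7)
M(t, j) = -28/3 + 4*t/3 (M(t, j) = 4*(t/3 - 7/3) = 4*(-7/3 + t/3) = -28/3 + 4*t/3)
(M(2, -7) + 3)² = ((-28/3 + (4/3)*2) + 3)² = ((-28/3 + 8/3) + 3)² = (-20/3 + 3)² = (-11/3)² = 121/9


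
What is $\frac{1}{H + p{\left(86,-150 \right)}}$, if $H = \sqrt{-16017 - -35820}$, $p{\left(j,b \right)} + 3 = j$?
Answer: $- \frac{83}{12914} + \frac{\sqrt{19803}}{12914} \approx 0.0044698$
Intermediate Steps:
$p{\left(j,b \right)} = -3 + j$
$H = \sqrt{19803}$ ($H = \sqrt{-16017 + 35820} = \sqrt{19803} \approx 140.72$)
$\frac{1}{H + p{\left(86,-150 \right)}} = \frac{1}{\sqrt{19803} + \left(-3 + 86\right)} = \frac{1}{\sqrt{19803} + 83} = \frac{1}{83 + \sqrt{19803}}$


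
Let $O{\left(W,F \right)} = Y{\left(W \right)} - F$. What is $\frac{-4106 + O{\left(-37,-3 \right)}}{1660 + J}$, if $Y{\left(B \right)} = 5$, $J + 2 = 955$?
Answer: $- \frac{1366}{871} \approx -1.5683$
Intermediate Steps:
$J = 953$ ($J = -2 + 955 = 953$)
$O{\left(W,F \right)} = 5 - F$
$\frac{-4106 + O{\left(-37,-3 \right)}}{1660 + J} = \frac{-4106 + \left(5 - -3\right)}{1660 + 953} = \frac{-4106 + \left(5 + 3\right)}{2613} = \left(-4106 + 8\right) \frac{1}{2613} = \left(-4098\right) \frac{1}{2613} = - \frac{1366}{871}$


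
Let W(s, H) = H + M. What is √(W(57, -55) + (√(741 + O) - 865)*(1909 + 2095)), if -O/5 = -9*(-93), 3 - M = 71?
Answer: √(-3463583 + 8008*I*√861) ≈ 63.093 + 1862.1*I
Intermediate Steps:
M = -68 (M = 3 - 1*71 = 3 - 71 = -68)
O = -4185 (O = -(-45)*(-93) = -5*837 = -4185)
W(s, H) = -68 + H (W(s, H) = H - 68 = -68 + H)
√(W(57, -55) + (√(741 + O) - 865)*(1909 + 2095)) = √((-68 - 55) + (√(741 - 4185) - 865)*(1909 + 2095)) = √(-123 + (√(-3444) - 865)*4004) = √(-123 + (2*I*√861 - 865)*4004) = √(-123 + (-865 + 2*I*√861)*4004) = √(-123 + (-3463460 + 8008*I*√861)) = √(-3463583 + 8008*I*√861)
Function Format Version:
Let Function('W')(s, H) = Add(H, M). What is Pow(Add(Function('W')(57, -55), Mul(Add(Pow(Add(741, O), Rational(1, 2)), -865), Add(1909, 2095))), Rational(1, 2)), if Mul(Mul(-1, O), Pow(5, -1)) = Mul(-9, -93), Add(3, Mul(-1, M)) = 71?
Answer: Pow(Add(-3463583, Mul(8008, I, Pow(861, Rational(1, 2)))), Rational(1, 2)) ≈ Add(63.093, Mul(1862.1, I))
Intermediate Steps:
M = -68 (M = Add(3, Mul(-1, 71)) = Add(3, -71) = -68)
O = -4185 (O = Mul(-5, Mul(-9, -93)) = Mul(-5, 837) = -4185)
Function('W')(s, H) = Add(-68, H) (Function('W')(s, H) = Add(H, -68) = Add(-68, H))
Pow(Add(Function('W')(57, -55), Mul(Add(Pow(Add(741, O), Rational(1, 2)), -865), Add(1909, 2095))), Rational(1, 2)) = Pow(Add(Add(-68, -55), Mul(Add(Pow(Add(741, -4185), Rational(1, 2)), -865), Add(1909, 2095))), Rational(1, 2)) = Pow(Add(-123, Mul(Add(Pow(-3444, Rational(1, 2)), -865), 4004)), Rational(1, 2)) = Pow(Add(-123, Mul(Add(Mul(2, I, Pow(861, Rational(1, 2))), -865), 4004)), Rational(1, 2)) = Pow(Add(-123, Mul(Add(-865, Mul(2, I, Pow(861, Rational(1, 2)))), 4004)), Rational(1, 2)) = Pow(Add(-123, Add(-3463460, Mul(8008, I, Pow(861, Rational(1, 2))))), Rational(1, 2)) = Pow(Add(-3463583, Mul(8008, I, Pow(861, Rational(1, 2)))), Rational(1, 2))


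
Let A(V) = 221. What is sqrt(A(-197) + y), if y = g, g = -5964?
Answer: I*sqrt(5743) ≈ 75.783*I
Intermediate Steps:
y = -5964
sqrt(A(-197) + y) = sqrt(221 - 5964) = sqrt(-5743) = I*sqrt(5743)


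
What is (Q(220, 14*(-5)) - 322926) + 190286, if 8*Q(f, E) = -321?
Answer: -1061441/8 ≈ -1.3268e+5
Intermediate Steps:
Q(f, E) = -321/8 (Q(f, E) = (1/8)*(-321) = -321/8)
(Q(220, 14*(-5)) - 322926) + 190286 = (-321/8 - 322926) + 190286 = -2583729/8 + 190286 = -1061441/8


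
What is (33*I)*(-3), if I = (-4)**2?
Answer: -1584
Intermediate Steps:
I = 16
(33*I)*(-3) = (33*16)*(-3) = 528*(-3) = -1584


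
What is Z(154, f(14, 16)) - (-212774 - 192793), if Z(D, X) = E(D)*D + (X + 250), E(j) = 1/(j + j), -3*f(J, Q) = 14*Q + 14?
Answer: 2434429/6 ≈ 4.0574e+5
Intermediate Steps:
f(J, Q) = -14/3 - 14*Q/3 (f(J, Q) = -(14*Q + 14)/3 = -(14 + 14*Q)/3 = -14/3 - 14*Q/3)
E(j) = 1/(2*j)
Z(D, X) = 501/2 + X (Z(D, X) = (1/(2*D))*D + (X + 250) = ½ + (250 + X) = 501/2 + X)
Z(154, f(14, 16)) - (-212774 - 192793) = (501/2 + (-14/3 - 14/3*16)) - (-212774 - 192793) = (501/2 + (-14/3 - 224/3)) - 1*(-405567) = (501/2 - 238/3) + 405567 = 1027/6 + 405567 = 2434429/6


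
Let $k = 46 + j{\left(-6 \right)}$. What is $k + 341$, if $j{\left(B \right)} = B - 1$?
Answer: $380$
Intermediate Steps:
$j{\left(B \right)} = -1 + B$
$k = 39$ ($k = 46 - 7 = 39$)
$k + 341 = 39 + 341 = 380$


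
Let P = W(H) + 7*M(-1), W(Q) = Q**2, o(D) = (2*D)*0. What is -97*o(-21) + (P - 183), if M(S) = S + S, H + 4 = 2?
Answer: -193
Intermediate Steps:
H = -2 (H = -4 + 2 = -2)
M(S) = 2*S
o(D) = 0
P = -10 (P = (-2)**2 + 7*(2*(-1)) = 4 + 7*(-2) = 4 - 14 = -10)
-97*o(-21) + (P - 183) = -97*0 + (-10 - 183) = 0 - 193 = -193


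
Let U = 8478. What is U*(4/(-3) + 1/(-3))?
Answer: -14130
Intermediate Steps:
U*(4/(-3) + 1/(-3)) = 8478*(4/(-3) + 1/(-3)) = 8478*(4*(-1/3) + 1*(-1/3)) = 8478*(-4/3 - 1/3) = 8478*(-5/3) = -14130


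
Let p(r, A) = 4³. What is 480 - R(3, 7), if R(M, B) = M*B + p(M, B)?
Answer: 395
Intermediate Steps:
p(r, A) = 64
R(M, B) = 64 + B*M (R(M, B) = M*B + 64 = B*M + 64 = 64 + B*M)
480 - R(3, 7) = 480 - (64 + 7*3) = 480 - (64 + 21) = 480 - 1*85 = 480 - 85 = 395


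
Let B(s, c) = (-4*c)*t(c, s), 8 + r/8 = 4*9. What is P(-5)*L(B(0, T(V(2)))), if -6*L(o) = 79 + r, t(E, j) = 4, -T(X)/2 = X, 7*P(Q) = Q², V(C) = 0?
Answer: -2525/14 ≈ -180.36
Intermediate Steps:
P(Q) = Q²/7
r = 224 (r = -64 + 8*(4*9) = -64 + 8*36 = -64 + 288 = 224)
T(X) = -2*X
B(s, c) = -16*c (B(s, c) = -4*c*4 = -16*c)
L(o) = -101/2 (L(o) = -(79 + 224)/6 = -⅙*303 = -101/2)
P(-5)*L(B(0, T(V(2)))) = ((⅐)*(-5)²)*(-101/2) = ((⅐)*25)*(-101/2) = (25/7)*(-101/2) = -2525/14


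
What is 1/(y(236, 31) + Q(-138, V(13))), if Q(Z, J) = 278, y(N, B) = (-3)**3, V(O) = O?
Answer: 1/251 ≈ 0.0039841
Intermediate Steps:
y(N, B) = -27
1/(y(236, 31) + Q(-138, V(13))) = 1/(-27 + 278) = 1/251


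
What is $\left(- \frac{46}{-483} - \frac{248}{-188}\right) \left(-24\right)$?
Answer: $- \frac{11168}{329} \approx -33.945$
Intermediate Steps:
$\left(- \frac{46}{-483} - \frac{248}{-188}\right) \left(-24\right) = \left(\left(-46\right) \left(- \frac{1}{483}\right) - - \frac{62}{47}\right) \left(-24\right) = \left(\frac{2}{21} + \frac{62}{47}\right) \left(-24\right) = \frac{1396}{987} \left(-24\right) = - \frac{11168}{329}$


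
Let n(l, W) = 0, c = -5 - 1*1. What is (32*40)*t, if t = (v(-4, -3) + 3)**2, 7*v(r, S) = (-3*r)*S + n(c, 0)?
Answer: 288000/49 ≈ 5877.5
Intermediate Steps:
c = -6 (c = -5 - 1 = -6)
v(r, S) = -3*S*r/7 (v(r, S) = ((-3*r)*S + 0)/7 = (-3*S*r + 0)/7 = (-3*S*r)/7 = -3*S*r/7)
t = 225/49 (t = (-3/7*(-3)*(-4) + 3)**2 = (-36/7 + 3)**2 = (-15/7)**2 = 225/49 ≈ 4.5918)
(32*40)*t = (32*40)*(225/49) = 1280*(225/49) = 288000/49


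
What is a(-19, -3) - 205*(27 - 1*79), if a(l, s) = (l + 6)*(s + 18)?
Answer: 10465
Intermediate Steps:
a(l, s) = (6 + l)*(18 + s)
a(-19, -3) - 205*(27 - 1*79) = (108 + 6*(-3) + 18*(-19) - 19*(-3)) - 205*(27 - 1*79) = (108 - 18 - 342 + 57) - 205*(27 - 79) = -195 - 205*(-52) = -195 + 10660 = 10465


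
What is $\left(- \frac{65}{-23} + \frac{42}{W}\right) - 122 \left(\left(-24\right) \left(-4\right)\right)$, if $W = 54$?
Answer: $- \frac{2423638}{207} \approx -11708.0$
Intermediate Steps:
$\left(- \frac{65}{-23} + \frac{42}{W}\right) - 122 \left(\left(-24\right) \left(-4\right)\right) = \left(- \frac{65}{-23} + \frac{42}{54}\right) - 122 \left(\left(-24\right) \left(-4\right)\right) = \left(\left(-65\right) \left(- \frac{1}{23}\right) + 42 \cdot \frac{1}{54}\right) - 11712 = \left(\frac{65}{23} + \frac{7}{9}\right) - 11712 = \frac{746}{207} - 11712 = - \frac{2423638}{207}$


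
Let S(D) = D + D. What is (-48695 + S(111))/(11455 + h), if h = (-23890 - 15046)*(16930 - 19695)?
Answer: -48473/107669495 ≈ -0.00045020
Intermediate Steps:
S(D) = 2*D
h = 107658040 (h = -38936*(-2765) = 107658040)
(-48695 + S(111))/(11455 + h) = (-48695 + 2*111)/(11455 + 107658040) = (-48695 + 222)/107669495 = -48473*1/107669495 = -48473/107669495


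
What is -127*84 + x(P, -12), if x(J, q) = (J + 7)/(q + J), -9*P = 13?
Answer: -1290878/121 ≈ -10668.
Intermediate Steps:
P = -13/9 (P = -⅑*13 = -13/9 ≈ -1.4444)
x(J, q) = (7 + J)/(J + q)
-127*84 + x(P, -12) = -127*84 + (7 - 13/9)/(-13/9 - 12) = -10668 + (50/9)/(-121/9) = -10668 - 9/121*50/9 = -10668 - 50/121 = -1290878/121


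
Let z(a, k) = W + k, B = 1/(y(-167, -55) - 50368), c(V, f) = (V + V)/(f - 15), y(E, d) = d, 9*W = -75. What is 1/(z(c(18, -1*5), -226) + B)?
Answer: -151269/35447372 ≈ -0.0042674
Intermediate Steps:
W = -25/3 (W = (1/9)*(-75) = -25/3 ≈ -8.3333)
c(V, f) = 2*V/(-15 + f) (c(V, f) = (2*V)/(-15 + f) = 2*V/(-15 + f))
B = -1/50423 (B = 1/(-55 - 50368) = 1/(-50423) = -1/50423 ≈ -1.9832e-5)
z(a, k) = -25/3 + k
1/(z(c(18, -1*5), -226) + B) = 1/((-25/3 - 226) - 1/50423) = 1/(-703/3 - 1/50423) = 1/(-35447372/151269) = -151269/35447372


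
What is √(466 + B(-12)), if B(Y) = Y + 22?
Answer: 2*√119 ≈ 21.817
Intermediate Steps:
B(Y) = 22 + Y
√(466 + B(-12)) = √(466 + (22 - 12)) = √(466 + 10) = √476 = 2*√119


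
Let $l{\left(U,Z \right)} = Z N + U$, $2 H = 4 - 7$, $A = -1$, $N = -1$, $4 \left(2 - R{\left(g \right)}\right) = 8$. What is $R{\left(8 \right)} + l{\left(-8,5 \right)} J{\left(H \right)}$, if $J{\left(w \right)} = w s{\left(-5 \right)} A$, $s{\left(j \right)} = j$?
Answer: $\frac{195}{2} \approx 97.5$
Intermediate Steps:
$R{\left(g \right)} = 0$ ($R{\left(g \right)} = 2 - 2 = 0$)
$H = - \frac{3}{2}$ ($H = \frac{4 - 7}{2} = \frac{1}{2} \left(-3\right) = - \frac{3}{2} \approx -1.5$)
$l{\left(U,Z \right)} = U - Z$ ($l{\left(U,Z \right)} = Z \left(-1\right) + U = - Z + U = U - Z$)
$J{\left(w \right)} = 5 w$ ($J{\left(w \right)} = w \left(-5\right) \left(-1\right) = - 5 w \left(-1\right) = 5 w$)
$R{\left(8 \right)} + l{\left(-8,5 \right)} J{\left(H \right)} = 0 + \left(-8 - 5\right) 5 \left(- \frac{3}{2}\right) = 0 + \left(-8 - 5\right) \left(- \frac{15}{2}\right) = 0 - - \frac{195}{2} = 0 + \frac{195}{2} = \frac{195}{2}$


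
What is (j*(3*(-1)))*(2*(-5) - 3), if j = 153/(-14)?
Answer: -5967/14 ≈ -426.21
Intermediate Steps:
j = -153/14 (j = 153*(-1/14) = -153/14 ≈ -10.929)
(j*(3*(-1)))*(2*(-5) - 3) = (-459*(-1)/14)*(2*(-5) - 3) = (-153/14*(-3))*(-10 - 3) = (459/14)*(-13) = -5967/14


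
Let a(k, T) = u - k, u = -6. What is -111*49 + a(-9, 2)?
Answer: -5436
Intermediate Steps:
a(k, T) = -6 - k
-111*49 + a(-9, 2) = -111*49 + (-6 - 1*(-9)) = -5439 + (-6 + 9) = -5439 + 3 = -5436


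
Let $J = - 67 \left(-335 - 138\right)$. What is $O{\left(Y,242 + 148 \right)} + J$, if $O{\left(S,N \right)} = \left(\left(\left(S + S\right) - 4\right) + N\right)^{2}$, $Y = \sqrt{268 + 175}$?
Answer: $182459 + 1544 \sqrt{443} \approx 2.1496 \cdot 10^{5}$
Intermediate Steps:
$Y = \sqrt{443} \approx 21.048$
$J = 31691$ ($J = \left(-67\right) \left(-473\right) = 31691$)
$O{\left(S,N \right)} = \left(-4 + N + 2 S\right)^{2}$ ($O{\left(S,N \right)} = \left(\left(2 S - 4\right) + N\right)^{2} = \left(\left(-4 + 2 S\right) + N\right)^{2} = \left(-4 + N + 2 S\right)^{2}$)
$O{\left(Y,242 + 148 \right)} + J = \left(-4 + \left(242 + 148\right) + 2 \sqrt{443}\right)^{2} + 31691 = \left(-4 + 390 + 2 \sqrt{443}\right)^{2} + 31691 = \left(386 + 2 \sqrt{443}\right)^{2} + 31691 = 31691 + \left(386 + 2 \sqrt{443}\right)^{2}$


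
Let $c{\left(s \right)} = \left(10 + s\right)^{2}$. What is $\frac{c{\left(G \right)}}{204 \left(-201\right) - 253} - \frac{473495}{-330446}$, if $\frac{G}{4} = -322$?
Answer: $- \frac{520177181449}{13633210622} \approx -38.155$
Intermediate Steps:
$G = -1288$ ($G = 4 \left(-322\right) = -1288$)
$\frac{c{\left(G \right)}}{204 \left(-201\right) - 253} - \frac{473495}{-330446} = \frac{\left(10 - 1288\right)^{2}}{204 \left(-201\right) - 253} - \frac{473495}{-330446} = \frac{\left(-1278\right)^{2}}{-41004 - 253} - - \frac{473495}{330446} = \frac{1633284}{-41257} + \frac{473495}{330446} = 1633284 \left(- \frac{1}{41257}\right) + \frac{473495}{330446} = - \frac{1633284}{41257} + \frac{473495}{330446} = - \frac{520177181449}{13633210622}$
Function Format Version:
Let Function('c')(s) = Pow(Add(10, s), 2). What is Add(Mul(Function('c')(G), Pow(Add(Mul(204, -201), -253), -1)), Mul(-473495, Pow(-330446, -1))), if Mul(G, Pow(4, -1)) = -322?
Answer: Rational(-520177181449, 13633210622) ≈ -38.155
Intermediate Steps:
G = -1288 (G = Mul(4, -322) = -1288)
Add(Mul(Function('c')(G), Pow(Add(Mul(204, -201), -253), -1)), Mul(-473495, Pow(-330446, -1))) = Add(Mul(Pow(Add(10, -1288), 2), Pow(Add(Mul(204, -201), -253), -1)), Mul(-473495, Pow(-330446, -1))) = Add(Mul(Pow(-1278, 2), Pow(Add(-41004, -253), -1)), Mul(-473495, Rational(-1, 330446))) = Add(Mul(1633284, Pow(-41257, -1)), Rational(473495, 330446)) = Add(Mul(1633284, Rational(-1, 41257)), Rational(473495, 330446)) = Add(Rational(-1633284, 41257), Rational(473495, 330446)) = Rational(-520177181449, 13633210622)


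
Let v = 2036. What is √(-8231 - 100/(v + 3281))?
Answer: 3*I*√25854991851/5317 ≈ 90.725*I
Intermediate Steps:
√(-8231 - 100/(v + 3281)) = √(-8231 - 100/(2036 + 3281)) = √(-8231 - 100/5317) = √(-43764327/5317) = 3*I*√25854991851/5317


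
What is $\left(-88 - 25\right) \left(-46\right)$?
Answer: $5198$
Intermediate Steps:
$\left(-88 - 25\right) \left(-46\right) = \left(-113\right) \left(-46\right) = 5198$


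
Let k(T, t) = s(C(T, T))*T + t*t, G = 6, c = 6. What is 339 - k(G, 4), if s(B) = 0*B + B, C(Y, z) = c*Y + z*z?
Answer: -109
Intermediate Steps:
C(Y, z) = z**2 + 6*Y (C(Y, z) = 6*Y + z*z = 6*Y + z**2 = z**2 + 6*Y)
s(B) = B (s(B) = 0 + B = B)
k(T, t) = t**2 + T*(T**2 + 6*T) (k(T, t) = (T**2 + 6*T)*T + t*t = T*(T**2 + 6*T) + t**2 = t**2 + T*(T**2 + 6*T))
339 - k(G, 4) = 339 - (4**2 + 6**2*(6 + 6)) = 339 - (16 + 36*12) = 339 - (16 + 432) = 339 - 1*448 = 339 - 448 = -109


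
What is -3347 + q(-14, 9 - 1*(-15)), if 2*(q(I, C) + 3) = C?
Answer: -3338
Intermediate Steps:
q(I, C) = -3 + C/2
-3347 + q(-14, 9 - 1*(-15)) = -3347 + (-3 + (9 - 1*(-15))/2) = -3347 + (-3 + (9 + 15)/2) = -3347 + (-3 + (½)*24) = -3347 + (-3 + 12) = -3347 + 9 = -3338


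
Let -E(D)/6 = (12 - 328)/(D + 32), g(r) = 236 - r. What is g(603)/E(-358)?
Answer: 59821/948 ≈ 63.102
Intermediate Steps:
E(D) = 1896/(32 + D) (E(D) = -6*(12 - 328)/(D + 32) = -(-1896)/(32 + D) = 1896/(32 + D))
g(603)/E(-358) = (236 - 1*603)/((1896/(32 - 358))) = (236 - 603)/((1896/(-326))) = -367/(1896*(-1/326)) = -367/(-948/163) = -367*(-163/948) = 59821/948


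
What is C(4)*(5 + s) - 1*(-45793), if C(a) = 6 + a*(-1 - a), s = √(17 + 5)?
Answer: 45723 - 14*√22 ≈ 45657.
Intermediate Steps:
s = √22 ≈ 4.6904
C(4)*(5 + s) - 1*(-45793) = (6 - 1*4 - 1*4²)*(5 + √22) - 1*(-45793) = (6 - 4 - 1*16)*(5 + √22) + 45793 = (6 - 4 - 16)*(5 + √22) + 45793 = -14*(5 + √22) + 45793 = (-70 - 14*√22) + 45793 = 45723 - 14*√22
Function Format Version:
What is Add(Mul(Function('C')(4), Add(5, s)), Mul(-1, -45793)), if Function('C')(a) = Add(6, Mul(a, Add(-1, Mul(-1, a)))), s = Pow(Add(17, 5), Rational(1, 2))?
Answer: Add(45723, Mul(-14, Pow(22, Rational(1, 2)))) ≈ 45657.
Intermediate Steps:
s = Pow(22, Rational(1, 2)) ≈ 4.6904
Add(Mul(Function('C')(4), Add(5, s)), Mul(-1, -45793)) = Add(Mul(Add(6, Mul(-1, 4), Mul(-1, Pow(4, 2))), Add(5, Pow(22, Rational(1, 2)))), Mul(-1, -45793)) = Add(Mul(Add(6, -4, Mul(-1, 16)), Add(5, Pow(22, Rational(1, 2)))), 45793) = Add(Mul(Add(6, -4, -16), Add(5, Pow(22, Rational(1, 2)))), 45793) = Add(Mul(-14, Add(5, Pow(22, Rational(1, 2)))), 45793) = Add(Add(-70, Mul(-14, Pow(22, Rational(1, 2)))), 45793) = Add(45723, Mul(-14, Pow(22, Rational(1, 2))))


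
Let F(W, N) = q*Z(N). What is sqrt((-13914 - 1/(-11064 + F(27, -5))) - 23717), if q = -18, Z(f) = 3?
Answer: I*sqrt(4651565038926)/11118 ≈ 193.99*I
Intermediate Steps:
F(W, N) = -54 (F(W, N) = -18*3 = -54)
sqrt((-13914 - 1/(-11064 + F(27, -5))) - 23717) = sqrt((-13914 - 1/(-11064 - 54)) - 23717) = sqrt((-13914 - 1/(-11118)) - 23717) = sqrt((-13914 - 1*(-1/11118)) - 23717) = sqrt((-13914 + 1/11118) - 23717) = sqrt(-154695851/11118 - 23717) = sqrt(-418381457/11118) = I*sqrt(4651565038926)/11118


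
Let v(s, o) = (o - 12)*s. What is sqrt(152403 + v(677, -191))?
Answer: 2*sqrt(3743) ≈ 122.36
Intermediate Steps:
v(s, o) = s*(-12 + o) (v(s, o) = (-12 + o)*s = s*(-12 + o))
sqrt(152403 + v(677, -191)) = sqrt(152403 + 677*(-12 - 191)) = sqrt(152403 + 677*(-203)) = sqrt(152403 - 137431) = sqrt(14972) = 2*sqrt(3743)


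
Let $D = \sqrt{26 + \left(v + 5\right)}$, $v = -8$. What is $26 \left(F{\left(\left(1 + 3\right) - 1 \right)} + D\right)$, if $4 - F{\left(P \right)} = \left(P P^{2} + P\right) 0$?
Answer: $104 + 26 \sqrt{23} \approx 228.69$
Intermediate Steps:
$D = \sqrt{23}$ ($D = \sqrt{26 + \left(-8 + 5\right)} = \sqrt{26 - 3} = \sqrt{23} \approx 4.7958$)
$F{\left(P \right)} = 4$ ($F{\left(P \right)} = 4 - \left(P P^{2} + P\right) 0 = 4 - \left(P^{3} + P\right) 0 = 4 - \left(P + P^{3}\right) 0 = 4 - 0 = 4 + 0 = 4$)
$26 \left(F{\left(\left(1 + 3\right) - 1 \right)} + D\right) = 26 \left(4 + \sqrt{23}\right) = 104 + 26 \sqrt{23}$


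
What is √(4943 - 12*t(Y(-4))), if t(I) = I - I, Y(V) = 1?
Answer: √4943 ≈ 70.307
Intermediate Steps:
t(I) = 0
√(4943 - 12*t(Y(-4))) = √(4943 - 12*0) = √(4943 + 0) = √4943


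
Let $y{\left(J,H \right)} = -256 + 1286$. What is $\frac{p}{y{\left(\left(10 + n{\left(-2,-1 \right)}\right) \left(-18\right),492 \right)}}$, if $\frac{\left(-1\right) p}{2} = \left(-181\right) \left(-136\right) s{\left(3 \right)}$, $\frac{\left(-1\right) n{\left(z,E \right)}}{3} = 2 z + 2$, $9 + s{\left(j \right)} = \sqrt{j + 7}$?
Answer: $\frac{221544}{515} - \frac{24616 \sqrt{10}}{515} \approx 279.03$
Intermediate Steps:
$s{\left(j \right)} = -9 + \sqrt{7 + j}$ ($s{\left(j \right)} = -9 + \sqrt{j + 7} = -9 + \sqrt{7 + j}$)
$n{\left(z,E \right)} = -6 - 6 z$ ($n{\left(z,E \right)} = - 3 \left(2 z + 2\right) = - 3 \left(2 + 2 z\right) = -6 - 6 z$)
$y{\left(J,H \right)} = 1030$
$p = 443088 - 49232 \sqrt{10}$ ($p = - 2 \left(-181\right) \left(-136\right) \left(-9 + \sqrt{7 + 3}\right) = - 2 \cdot 24616 \left(-9 + \sqrt{10}\right) = - 2 \left(-221544 + 24616 \sqrt{10}\right) = 443088 - 49232 \sqrt{10} \approx 2.874 \cdot 10^{5}$)
$\frac{p}{y{\left(\left(10 + n{\left(-2,-1 \right)}\right) \left(-18\right),492 \right)}} = \frac{443088 - 49232 \sqrt{10}}{1030} = \left(443088 - 49232 \sqrt{10}\right) \frac{1}{1030} = \frac{221544}{515} - \frac{24616 \sqrt{10}}{515}$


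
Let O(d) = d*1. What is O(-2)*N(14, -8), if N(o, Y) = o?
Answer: -28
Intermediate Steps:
O(d) = d
O(-2)*N(14, -8) = -2*14 = -28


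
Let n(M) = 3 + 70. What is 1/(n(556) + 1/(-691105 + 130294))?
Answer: 560811/40939202 ≈ 0.013699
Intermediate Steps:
n(M) = 73
1/(n(556) + 1/(-691105 + 130294)) = 1/(73 + 1/(-691105 + 130294)) = 1/(73 + 1/(-560811)) = 1/(73 - 1/560811) = 1/(40939202/560811) = 560811/40939202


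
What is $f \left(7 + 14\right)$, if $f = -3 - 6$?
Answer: $-189$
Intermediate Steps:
$f = -9$ ($f = -3 - 6 = -9$)
$f \left(7 + 14\right) = - 9 \left(7 + 14\right) = \left(-9\right) 21 = -189$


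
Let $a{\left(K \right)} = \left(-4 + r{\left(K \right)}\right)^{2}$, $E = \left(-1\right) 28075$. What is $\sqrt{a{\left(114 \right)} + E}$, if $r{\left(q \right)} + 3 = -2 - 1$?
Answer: $5 i \sqrt{1119} \approx 167.26 i$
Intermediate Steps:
$E = -28075$
$r{\left(q \right)} = -6$ ($r{\left(q \right)} = -3 - 3 = -6$)
$a{\left(K \right)} = 100$ ($a{\left(K \right)} = \left(-4 - 6\right)^{2} = \left(-10\right)^{2} = 100$)
$\sqrt{a{\left(114 \right)} + E} = \sqrt{100 - 28075} = \sqrt{-27975} = 5 i \sqrt{1119}$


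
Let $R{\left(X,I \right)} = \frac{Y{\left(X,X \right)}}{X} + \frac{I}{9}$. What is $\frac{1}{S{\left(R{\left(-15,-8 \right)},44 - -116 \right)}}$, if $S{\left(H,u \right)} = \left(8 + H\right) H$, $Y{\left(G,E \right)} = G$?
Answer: $\frac{81}{73} \approx 1.1096$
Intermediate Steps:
$R{\left(X,I \right)} = 1 + \frac{I}{9}$ ($R{\left(X,I \right)} = \frac{X}{X} + \frac{I}{9} = 1 + I \frac{1}{9} = 1 + \frac{I}{9}$)
$S{\left(H,u \right)} = H \left(8 + H\right)$
$\frac{1}{S{\left(R{\left(-15,-8 \right)},44 - -116 \right)}} = \frac{1}{\left(1 + \frac{1}{9} \left(-8\right)\right) \left(8 + \left(1 + \frac{1}{9} \left(-8\right)\right)\right)} = \frac{1}{\left(1 - \frac{8}{9}\right) \left(8 + \left(1 - \frac{8}{9}\right)\right)} = \frac{1}{\frac{1}{9} \left(8 + \frac{1}{9}\right)} = \frac{1}{\frac{1}{9} \cdot \frac{73}{9}} = \frac{1}{\frac{73}{81}} = \frac{81}{73}$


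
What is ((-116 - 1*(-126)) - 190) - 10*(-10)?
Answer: -80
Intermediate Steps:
((-116 - 1*(-126)) - 190) - 10*(-10) = ((-116 + 126) - 190) + 100 = (10 - 190) + 100 = -180 + 100 = -80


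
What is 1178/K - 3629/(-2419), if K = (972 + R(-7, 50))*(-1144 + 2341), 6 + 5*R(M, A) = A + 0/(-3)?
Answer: 560968349/373677444 ≈ 1.5012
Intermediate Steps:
R(M, A) = -6/5 + A/5 (R(M, A) = -6/5 + (A + 0/(-3))/5 = -6/5 + (A + 0*(-1/3))/5 = -6/5 + (A + 0)/5 = -6/5 + A/5)
K = 5870088/5 (K = (972 + (-6/5 + (1/5)*50))*(-1144 + 2341) = (972 + (-6/5 + 10))*1197 = (972 + 44/5)*1197 = (4904/5)*1197 = 5870088/5 ≈ 1.1740e+6)
1178/K - 3629/(-2419) = 1178/(5870088/5) - 3629/(-2419) = 1178*(5/5870088) - 3629*(-1/2419) = 155/154476 + 3629/2419 = 560968349/373677444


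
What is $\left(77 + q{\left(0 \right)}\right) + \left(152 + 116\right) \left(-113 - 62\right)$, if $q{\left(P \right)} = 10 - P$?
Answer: $-46813$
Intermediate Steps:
$\left(77 + q{\left(0 \right)}\right) + \left(152 + 116\right) \left(-113 - 62\right) = \left(77 + \left(10 - 0\right)\right) + \left(152 + 116\right) \left(-113 - 62\right) = \left(77 + \left(10 + 0\right)\right) + 268 \left(-175\right) = \left(77 + 10\right) - 46900 = 87 - 46900 = -46813$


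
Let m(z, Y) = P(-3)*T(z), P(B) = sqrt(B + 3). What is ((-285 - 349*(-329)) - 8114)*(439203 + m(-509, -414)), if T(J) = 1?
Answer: 46740861666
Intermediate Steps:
P(B) = sqrt(3 + B)
m(z, Y) = 0 (m(z, Y) = sqrt(3 - 3)*1 = sqrt(0)*1 = 0*1 = 0)
((-285 - 349*(-329)) - 8114)*(439203 + m(-509, -414)) = ((-285 - 349*(-329)) - 8114)*(439203 + 0) = ((-285 + 114821) - 8114)*439203 = (114536 - 8114)*439203 = 106422*439203 = 46740861666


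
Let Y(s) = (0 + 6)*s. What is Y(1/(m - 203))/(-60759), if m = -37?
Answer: 1/2430360 ≈ 4.1146e-7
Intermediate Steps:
Y(s) = 6*s
Y(1/(m - 203))/(-60759) = (6/(-37 - 203))/(-60759) = (6/(-240))*(-1/60759) = (6*(-1/240))*(-1/60759) = -1/40*(-1/60759) = 1/2430360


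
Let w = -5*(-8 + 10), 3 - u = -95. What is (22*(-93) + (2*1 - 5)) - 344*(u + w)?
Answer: -32321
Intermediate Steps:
u = 98 (u = 3 - 1*(-95) = 3 + 95 = 98)
w = -10 (w = -5*2 = -10)
(22*(-93) + (2*1 - 5)) - 344*(u + w) = (22*(-93) + (2*1 - 5)) - 344*(98 - 10) = (-2046 + (2 - 5)) - 344*88 = (-2046 - 3) - 30272 = -2049 - 30272 = -32321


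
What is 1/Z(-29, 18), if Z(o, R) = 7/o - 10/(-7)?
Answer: 203/241 ≈ 0.84232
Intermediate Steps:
Z(o, R) = 10/7 + 7/o (Z(o, R) = 7/o - 10*(-1/7) = 7/o + 10/7 = 10/7 + 7/o)
1/Z(-29, 18) = 1/(10/7 + 7/(-29)) = 1/(10/7 + 7*(-1/29)) = 1/(10/7 - 7/29) = 1/(241/203) = 203/241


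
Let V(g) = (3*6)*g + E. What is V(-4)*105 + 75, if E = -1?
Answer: -7590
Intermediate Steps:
V(g) = -1 + 18*g (V(g) = (3*6)*g - 1 = 18*g - 1 = -1 + 18*g)
V(-4)*105 + 75 = (-1 + 18*(-4))*105 + 75 = (-1 - 72)*105 + 75 = -73*105 + 75 = -7665 + 75 = -7590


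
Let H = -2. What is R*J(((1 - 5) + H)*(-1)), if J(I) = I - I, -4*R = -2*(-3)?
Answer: 0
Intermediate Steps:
R = -3/2 (R = -(-1)*(-3)/2 = -1/4*6 = -3/2 ≈ -1.5000)
J(I) = 0
R*J(((1 - 5) + H)*(-1)) = -3/2*0 = 0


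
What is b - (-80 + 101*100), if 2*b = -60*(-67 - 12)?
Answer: -7650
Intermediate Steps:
b = 2370 (b = (-60*(-67 - 12))/2 = (-60*(-79))/2 = (½)*4740 = 2370)
b - (-80 + 101*100) = 2370 - (-80 + 101*100) = 2370 - (-80 + 10100) = 2370 - 1*10020 = 2370 - 10020 = -7650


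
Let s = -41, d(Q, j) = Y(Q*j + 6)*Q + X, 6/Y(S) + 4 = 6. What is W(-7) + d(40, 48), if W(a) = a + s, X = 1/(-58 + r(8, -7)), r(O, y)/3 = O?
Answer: 2447/34 ≈ 71.971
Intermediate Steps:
r(O, y) = 3*O
Y(S) = 3 (Y(S) = 6/(-4 + 6) = 6/2 = 6*(1/2) = 3)
X = -1/34 (X = 1/(-58 + 3*8) = 1/(-58 + 24) = 1/(-34) = -1/34 ≈ -0.029412)
d(Q, j) = -1/34 + 3*Q (d(Q, j) = 3*Q - 1/34 = -1/34 + 3*Q)
W(a) = -41 + a (W(a) = a - 41 = -41 + a)
W(-7) + d(40, 48) = (-41 - 7) + (-1/34 + 3*40) = -48 + (-1/34 + 120) = -48 + 4079/34 = 2447/34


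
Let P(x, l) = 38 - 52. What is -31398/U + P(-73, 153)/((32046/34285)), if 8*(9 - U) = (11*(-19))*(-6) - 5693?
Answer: -729619811/10325679 ≈ -70.661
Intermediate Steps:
P(x, l) = -14
U = 4511/8 (U = 9 - ((11*(-19))*(-6) - 5693)/8 = 9 - (-209*(-6) - 5693)/8 = 9 - (1254 - 5693)/8 = 9 - ⅛*(-4439) = 9 + 4439/8 = 4511/8 ≈ 563.88)
-31398/U + P(-73, 153)/((32046/34285)) = -31398/4511/8 - 14/(32046/34285) = -31398*8/4511 - 14/(32046*(1/34285)) = -251184/4511 - 14/32046/34285 = -251184/4511 - 14*34285/32046 = -251184/4511 - 34285/2289 = -729619811/10325679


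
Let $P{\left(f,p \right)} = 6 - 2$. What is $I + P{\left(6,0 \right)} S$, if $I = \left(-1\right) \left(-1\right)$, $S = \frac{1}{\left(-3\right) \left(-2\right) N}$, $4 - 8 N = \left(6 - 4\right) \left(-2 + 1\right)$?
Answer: $\frac{17}{9} \approx 1.8889$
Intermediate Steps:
$N = \frac{3}{4}$ ($N = \frac{1}{2} - \frac{\left(6 - 4\right) \left(-2 + 1\right)}{8} = \frac{1}{2} - \frac{2 \left(-1\right)}{8} = \frac{1}{2} - - \frac{1}{4} = \frac{1}{2} + \frac{1}{4} = \frac{3}{4} \approx 0.75$)
$P{\left(f,p \right)} = 4$
$S = \frac{2}{9}$ ($S = \frac{1}{\left(-3\right) \left(-2\right) \frac{3}{4}} = \frac{1}{6 \cdot \frac{3}{4}} = \frac{1}{\frac{9}{2}} = \frac{2}{9} \approx 0.22222$)
$I = 1$
$I + P{\left(6,0 \right)} S = 1 + 4 \cdot \frac{2}{9} = 1 + \frac{8}{9} = \frac{17}{9}$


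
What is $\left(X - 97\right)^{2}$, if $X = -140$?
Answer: $56169$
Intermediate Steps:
$\left(X - 97\right)^{2} = \left(-140 - 97\right)^{2} = \left(-237\right)^{2} = 56169$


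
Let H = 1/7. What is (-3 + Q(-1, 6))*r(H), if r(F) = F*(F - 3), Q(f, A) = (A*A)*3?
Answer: -300/7 ≈ -42.857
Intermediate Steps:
Q(f, A) = 3*A**2 (Q(f, A) = A**2*3 = 3*A**2)
H = 1/7 ≈ 0.14286
r(F) = F*(-3 + F)
(-3 + Q(-1, 6))*r(H) = (-3 + 3*6**2)*((-3 + 1/7)/7) = (-3 + 3*36)*((1/7)*(-20/7)) = (-3 + 108)*(-20/49) = 105*(-20/49) = -300/7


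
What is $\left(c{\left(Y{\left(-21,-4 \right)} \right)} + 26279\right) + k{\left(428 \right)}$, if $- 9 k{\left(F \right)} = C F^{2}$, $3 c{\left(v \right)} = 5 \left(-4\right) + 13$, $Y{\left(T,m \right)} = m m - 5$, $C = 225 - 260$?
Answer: $\frac{6647930}{9} \approx 7.3866 \cdot 10^{5}$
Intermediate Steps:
$C = -35$
$Y{\left(T,m \right)} = -5 + m^{2}$ ($Y{\left(T,m \right)} = m^{2} - 5 = -5 + m^{2}$)
$c{\left(v \right)} = - \frac{7}{3}$ ($c{\left(v \right)} = \frac{5 \left(-4\right) + 13}{3} = \frac{-20 + 13}{3} = \frac{1}{3} \left(-7\right) = - \frac{7}{3}$)
$k{\left(F \right)} = \frac{35 F^{2}}{9}$ ($k{\left(F \right)} = - \frac{\left(-35\right) F^{2}}{9} = \frac{35 F^{2}}{9}$)
$\left(c{\left(Y{\left(-21,-4 \right)} \right)} + 26279\right) + k{\left(428 \right)} = \left(- \frac{7}{3} + 26279\right) + \frac{35 \cdot 428^{2}}{9} = \frac{78830}{3} + \frac{35}{9} \cdot 183184 = \frac{78830}{3} + \frac{6411440}{9} = \frac{6647930}{9}$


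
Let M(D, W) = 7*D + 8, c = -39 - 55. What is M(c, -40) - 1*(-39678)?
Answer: 39028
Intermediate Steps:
c = -94
M(D, W) = 8 + 7*D
M(c, -40) - 1*(-39678) = (8 + 7*(-94)) - 1*(-39678) = (8 - 658) + 39678 = -650 + 39678 = 39028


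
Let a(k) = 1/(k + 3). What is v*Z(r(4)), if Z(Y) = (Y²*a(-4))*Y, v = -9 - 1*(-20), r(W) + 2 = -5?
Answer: 3773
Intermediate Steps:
r(W) = -7 (r(W) = -2 - 5 = -7)
a(k) = 1/(3 + k)
v = 11 (v = -9 + 20 = 11)
Z(Y) = -Y³ (Z(Y) = (Y²/(3 - 4))*Y = (Y²/(-1))*Y = (Y²*(-1))*Y = (-Y²)*Y = -Y³)
v*Z(r(4)) = 11*(-1*(-7)³) = 11*(-1*(-343)) = 11*343 = 3773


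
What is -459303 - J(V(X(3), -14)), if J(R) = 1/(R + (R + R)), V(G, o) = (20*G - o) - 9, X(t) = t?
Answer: -89564086/195 ≈ -4.5930e+5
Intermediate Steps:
V(G, o) = -9 - o + 20*G (V(G, o) = (-o + 20*G) - 9 = -9 - o + 20*G)
J(R) = 1/(3*R) (J(R) = 1/(R + 2*R) = 1/(3*R))
-459303 - J(V(X(3), -14)) = -459303 - 1/(3*(-9 - 1*(-14) + 20*3)) = -459303 - 1/(3*(-9 + 14 + 60)) = -459303 - 1/(3*65) = -459303 - 1*1/195 = -459303 - 1/195 = -89564086/195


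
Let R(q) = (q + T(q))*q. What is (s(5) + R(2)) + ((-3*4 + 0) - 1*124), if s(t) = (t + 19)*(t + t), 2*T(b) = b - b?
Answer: 108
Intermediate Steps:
T(b) = 0 (T(b) = (b - b)/2 = (1/2)*0 = 0)
s(t) = 2*t*(19 + t) (s(t) = (19 + t)*(2*t) = 2*t*(19 + t))
R(q) = q**2 (R(q) = (q + 0)*q = q*q = q**2)
(s(5) + R(2)) + ((-3*4 + 0) - 1*124) = (2*5*(19 + 5) + 2**2) + ((-3*4 + 0) - 1*124) = (2*5*24 + 4) + ((-12 + 0) - 124) = (240 + 4) + (-12 - 124) = 244 - 136 = 108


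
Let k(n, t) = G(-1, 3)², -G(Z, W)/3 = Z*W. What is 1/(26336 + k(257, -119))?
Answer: 1/26417 ≈ 3.7854e-5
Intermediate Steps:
G(Z, W) = -3*W*Z (G(Z, W) = -3*Z*W = -3*W*Z)
k(n, t) = 81 (k(n, t) = (-3*3*(-1))² = 9² = 81)
1/(26336 + k(257, -119)) = 1/(26336 + 81) = 1/26417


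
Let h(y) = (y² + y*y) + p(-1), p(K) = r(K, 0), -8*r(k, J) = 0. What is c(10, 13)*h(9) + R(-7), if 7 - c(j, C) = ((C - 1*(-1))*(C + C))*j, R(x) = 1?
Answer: -588545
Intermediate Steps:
r(k, J) = 0 (r(k, J) = -⅛*0 = 0)
p(K) = 0
h(y) = 2*y² (h(y) = (y² + y*y) + 0 = (y² + y²) + 0 = 2*y² + 0 = 2*y²)
c(j, C) = 7 - 2*C*j*(1 + C) (c(j, C) = 7 - (C - 1*(-1))*(C + C)*j = 7 - (C + 1)*(2*C)*j = 7 - (1 + C)*(2*C)*j = 7 - 2*C*(1 + C)*j = 7 - 2*C*j*(1 + C))
c(10, 13)*h(9) + R(-7) = (7 - 2*13*10 - 2*10*13²)*(2*9²) + 1 = (7 - 260 - 2*10*169)*(2*81) + 1 = (7 - 260 - 3380)*162 + 1 = -3633*162 + 1 = -588546 + 1 = -588545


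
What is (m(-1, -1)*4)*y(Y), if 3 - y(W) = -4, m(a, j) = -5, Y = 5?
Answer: -140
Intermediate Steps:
y(W) = 7 (y(W) = 3 - 1*(-4) = 3 + 4 = 7)
(m(-1, -1)*4)*y(Y) = -5*4*7 = -20*7 = -140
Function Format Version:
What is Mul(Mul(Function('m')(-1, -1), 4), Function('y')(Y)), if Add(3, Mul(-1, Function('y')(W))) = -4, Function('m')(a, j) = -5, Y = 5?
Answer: -140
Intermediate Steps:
Function('y')(W) = 7 (Function('y')(W) = Add(3, Mul(-1, -4)) = Add(3, 4) = 7)
Mul(Mul(Function('m')(-1, -1), 4), Function('y')(Y)) = Mul(Mul(-5, 4), 7) = Mul(-20, 7) = -140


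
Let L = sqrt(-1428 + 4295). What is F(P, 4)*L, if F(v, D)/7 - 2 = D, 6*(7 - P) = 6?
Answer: 42*sqrt(2867) ≈ 2248.9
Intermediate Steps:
P = 6 (P = 7 - 1/6*6 = 7 - 1 = 6)
F(v, D) = 14 + 7*D
L = sqrt(2867) ≈ 53.544
F(P, 4)*L = (14 + 7*4)*sqrt(2867) = (14 + 28)*sqrt(2867) = 42*sqrt(2867)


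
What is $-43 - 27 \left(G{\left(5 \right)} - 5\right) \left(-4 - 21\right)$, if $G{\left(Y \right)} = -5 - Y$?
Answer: $-10168$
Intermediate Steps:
$-43 - 27 \left(G{\left(5 \right)} - 5\right) \left(-4 - 21\right) = -43 - 27 \left(\left(-5 - 5\right) - 5\right) \left(-4 - 21\right) = -43 - 27 \left(\left(-5 - 5\right) - 5\right) \left(-25\right) = -43 - 27 \left(-10 - 5\right) \left(-25\right) = -43 - 27 \left(\left(-15\right) \left(-25\right)\right) = -43 - 10125 = -10168$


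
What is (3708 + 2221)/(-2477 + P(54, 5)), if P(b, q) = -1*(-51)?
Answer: -5929/2426 ≈ -2.4439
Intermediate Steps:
P(b, q) = 51
(3708 + 2221)/(-2477 + P(54, 5)) = (3708 + 2221)/(-2477 + 51) = 5929/(-2426) = 5929*(-1/2426) = -5929/2426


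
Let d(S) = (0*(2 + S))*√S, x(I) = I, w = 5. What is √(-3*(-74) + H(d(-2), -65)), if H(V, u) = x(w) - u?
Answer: 2*√73 ≈ 17.088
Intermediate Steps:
d(S) = 0 (d(S) = 0*√S = 0)
H(V, u) = 5 - u
√(-3*(-74) + H(d(-2), -65)) = √(-3*(-74) + (5 - 1*(-65))) = √(222 + (5 + 65)) = √(222 + 70) = √292 = 2*√73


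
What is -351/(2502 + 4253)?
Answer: -351/6755 ≈ -0.051961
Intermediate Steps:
-351/(2502 + 4253) = -351/6755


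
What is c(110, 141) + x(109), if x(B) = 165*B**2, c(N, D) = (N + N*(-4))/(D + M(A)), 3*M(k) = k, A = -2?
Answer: 825312675/421 ≈ 1.9604e+6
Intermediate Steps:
M(k) = k/3
c(N, D) = -3*N/(-2/3 + D) (c(N, D) = (N + N*(-4))/(D + (1/3)*(-2)) = (N - 4*N)/(D - 2/3) = (-3*N)/(-2/3 + D) = -3*N/(-2/3 + D))
c(110, 141) + x(109) = -9*110/(-2 + 3*141) + 165*109**2 = -9*110/(-2 + 423) + 165*11881 = -9*110/421 + 1960365 = -9*110*1/421 + 1960365 = -990/421 + 1960365 = 825312675/421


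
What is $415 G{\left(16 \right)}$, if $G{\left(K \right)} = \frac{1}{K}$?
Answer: $\frac{415}{16} \approx 25.938$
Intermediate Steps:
$415 G{\left(16 \right)} = \frac{415}{16}$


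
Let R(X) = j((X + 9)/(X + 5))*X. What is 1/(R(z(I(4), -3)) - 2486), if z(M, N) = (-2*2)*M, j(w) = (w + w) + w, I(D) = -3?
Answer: -17/41506 ≈ -0.00040958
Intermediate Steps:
j(w) = 3*w (j(w) = 2*w + w = 3*w)
z(M, N) = -4*M
R(X) = 3*X*(9 + X)/(5 + X) (R(X) = (3*((X + 9)/(X + 5)))*X = (3*((9 + X)/(5 + X)))*X = (3*(9 + X)/(5 + X))*X = 3*X*(9 + X)/(5 + X))
1/(R(z(I(4), -3)) - 2486) = 1/(3*(-4*(-3))*(9 - 4*(-3))/(5 - 4*(-3)) - 2486) = 1/(3*12*(9 + 12)/(5 + 12) - 2486) = 1/(3*12*21/17 - 2486) = 1/(3*12*(1/17)*21 - 2486) = 1/(756/17 - 2486) = 1/(-41506/17) = -17/41506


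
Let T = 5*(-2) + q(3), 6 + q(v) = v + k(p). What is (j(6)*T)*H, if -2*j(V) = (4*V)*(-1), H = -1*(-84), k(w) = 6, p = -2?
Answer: -7056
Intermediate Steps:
q(v) = v (q(v) = -6 + (v + 6) = -6 + (6 + v) = v)
H = 84
T = -7 (T = 5*(-2) + 3 = -10 + 3 = -7)
j(V) = 2*V (j(V) = -4*V*(-1)/2 = -(-2)*V = 2*V)
(j(6)*T)*H = ((2*6)*(-7))*84 = (12*(-7))*84 = -84*84 = -7056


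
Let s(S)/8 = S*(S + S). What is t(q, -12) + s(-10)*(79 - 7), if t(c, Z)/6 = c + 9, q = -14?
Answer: 115170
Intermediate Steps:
t(c, Z) = 54 + 6*c (t(c, Z) = 6*(c + 9) = 6*(9 + c) = 54 + 6*c)
s(S) = 16*S**2 (s(S) = 8*(S*(S + S)) = 8*(S*(2*S)) = 8*(2*S**2) = 16*S**2)
t(q, -12) + s(-10)*(79 - 7) = (54 + 6*(-14)) + (16*(-10)**2)*(79 - 7) = (54 - 84) + (16*100)*72 = -30 + 1600*72 = -30 + 115200 = 115170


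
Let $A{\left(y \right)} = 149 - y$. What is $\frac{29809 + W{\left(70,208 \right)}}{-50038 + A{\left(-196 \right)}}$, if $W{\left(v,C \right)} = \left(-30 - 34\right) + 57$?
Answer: $- \frac{29802}{49693} \approx -0.59972$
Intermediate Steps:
$W{\left(v,C \right)} = -7$ ($W{\left(v,C \right)} = -64 + 57 = -7$)
$\frac{29809 + W{\left(70,208 \right)}}{-50038 + A{\left(-196 \right)}} = \frac{29809 - 7}{-50038 + \left(149 - -196\right)} = \frac{29802}{-50038 + \left(149 + 196\right)} = \frac{29802}{-50038 + 345} = \frac{29802}{-49693} = 29802 \left(- \frac{1}{49693}\right) = - \frac{29802}{49693}$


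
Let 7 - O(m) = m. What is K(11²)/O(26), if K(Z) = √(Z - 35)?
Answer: -√86/19 ≈ -0.48809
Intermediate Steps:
K(Z) = √(-35 + Z)
O(m) = 7 - m
K(11²)/O(26) = √(-35 + 11²)/(7 - 1*26) = √(-35 + 121)/(7 - 26) = √86/(-19) = √86*(-1/19) = -√86/19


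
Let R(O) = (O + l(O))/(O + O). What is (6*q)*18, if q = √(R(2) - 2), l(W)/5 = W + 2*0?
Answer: 108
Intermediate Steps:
l(W) = 5*W (l(W) = 5*(W + 2*0) = 5*(W + 0) = 5*W)
R(O) = 3 (R(O) = (O + 5*O)/(O + O) = (6*O)/((2*O)) = (6*O)*(1/(2*O)) = 3)
q = 1 (q = √(3 - 2) = √1 = 1)
(6*q)*18 = (6*1)*18 = 6*18 = 108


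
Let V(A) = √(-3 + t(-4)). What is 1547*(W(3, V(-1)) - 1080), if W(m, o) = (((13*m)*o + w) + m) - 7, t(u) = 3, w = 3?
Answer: -1672307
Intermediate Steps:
V(A) = 0 (V(A) = √(-3 + 3) = √0 = 0)
W(m, o) = -4 + m + 13*m*o (W(m, o) = (((13*m)*o + 3) + m) - 7 = ((13*m*o + 3) + m) - 7 = ((3 + 13*m*o) + m) - 7 = (3 + m + 13*m*o) - 7 = -4 + m + 13*m*o)
1547*(W(3, V(-1)) - 1080) = 1547*((-4 + 3 + 13*3*0) - 1080) = 1547*((-4 + 3 + 0) - 1080) = 1547*(-1 - 1080) = 1547*(-1081) = -1672307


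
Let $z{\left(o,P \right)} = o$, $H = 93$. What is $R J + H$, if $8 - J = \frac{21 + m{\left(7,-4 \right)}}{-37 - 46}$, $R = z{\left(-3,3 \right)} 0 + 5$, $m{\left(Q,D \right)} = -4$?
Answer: $\frac{11124}{83} \approx 134.02$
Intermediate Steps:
$R = 5$ ($R = \left(-3\right) 0 + 5 = 0 + 5 = 5$)
$J = \frac{681}{83}$ ($J = 8 - \frac{21 - 4}{-37 - 46} = 8 - \frac{17}{-83} = 8 - 17 \left(- \frac{1}{83}\right) = 8 - - \frac{17}{83} = 8 + \frac{17}{83} = \frac{681}{83} \approx 8.2048$)
$R J + H = 5 \cdot \frac{681}{83} + 93 = \frac{3405}{83} + 93 = \frac{11124}{83}$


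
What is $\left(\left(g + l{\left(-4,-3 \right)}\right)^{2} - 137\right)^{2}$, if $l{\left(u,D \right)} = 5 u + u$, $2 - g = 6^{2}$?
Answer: $10413529$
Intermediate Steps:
$g = -34$ ($g = 2 - 6^{2} = 2 - 36 = -34$)
$l{\left(u,D \right)} = 6 u$
$\left(\left(g + l{\left(-4,-3 \right)}\right)^{2} - 137\right)^{2} = \left(\left(-34 + 6 \left(-4\right)\right)^{2} - 137\right)^{2} = \left(\left(-34 - 24\right)^{2} - 137\right)^{2} = \left(\left(-58\right)^{2} - 137\right)^{2} = \left(3364 - 137\right)^{2} = 3227^{2} = 10413529$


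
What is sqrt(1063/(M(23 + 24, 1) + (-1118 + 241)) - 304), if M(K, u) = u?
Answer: I*sqrt(58553373)/438 ≈ 17.47*I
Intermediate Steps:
sqrt(1063/(M(23 + 24, 1) + (-1118 + 241)) - 304) = sqrt(1063/(1 + (-1118 + 241)) - 304) = sqrt(1063/(1 - 877) - 304) = sqrt(1063/(-876) - 304) = sqrt(1063*(-1/876) - 304) = sqrt(-1063/876 - 304) = sqrt(-267367/876) = I*sqrt(58553373)/438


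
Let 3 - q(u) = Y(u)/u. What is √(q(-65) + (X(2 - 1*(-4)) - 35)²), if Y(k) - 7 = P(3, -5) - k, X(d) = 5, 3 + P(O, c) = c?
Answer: √3819335/65 ≈ 30.066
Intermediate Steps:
P(O, c) = -3 + c
Y(k) = -1 - k (Y(k) = 7 + ((-3 - 5) - k) = 7 + (-8 - k) = -1 - k)
q(u) = 3 - (-1 - u)/u
√(q(-65) + (X(2 - 1*(-4)) - 35)²) = √((4 + 1/(-65)) + (5 - 35)²) = √((4 - 1/65) + (-30)²) = √(259/65 + 900) = √(58759/65) = √3819335/65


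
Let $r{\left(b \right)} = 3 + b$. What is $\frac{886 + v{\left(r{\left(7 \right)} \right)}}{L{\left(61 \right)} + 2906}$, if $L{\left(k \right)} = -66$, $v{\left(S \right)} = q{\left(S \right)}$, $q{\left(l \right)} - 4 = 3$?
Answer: $\frac{893}{2840} \approx 0.31444$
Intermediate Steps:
$q{\left(l \right)} = 7$ ($q{\left(l \right)} = 4 + 3 = 7$)
$v{\left(S \right)} = 7$
$\frac{886 + v{\left(r{\left(7 \right)} \right)}}{L{\left(61 \right)} + 2906} = \frac{886 + 7}{-66 + 2906} = \frac{893}{2840}$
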